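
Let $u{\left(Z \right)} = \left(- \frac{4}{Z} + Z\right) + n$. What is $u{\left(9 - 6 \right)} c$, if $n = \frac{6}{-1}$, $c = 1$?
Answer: $- \frac{13}{3} \approx -4.3333$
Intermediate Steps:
$n = -6$ ($n = 6 \left(-1\right) = -6$)
$u{\left(Z \right)} = -6 + Z - \frac{4}{Z}$ ($u{\left(Z \right)} = \left(- \frac{4}{Z} + Z\right) - 6 = \left(Z - \frac{4}{Z}\right) - 6 = -6 + Z - \frac{4}{Z}$)
$u{\left(9 - 6 \right)} c = \left(-6 + \left(9 - 6\right) - \frac{4}{9 - 6}\right) 1 = \left(-6 + 3 - \frac{4}{3}\right) 1 = \left(- \frac{13}{3}\right) 1 = - \frac{13}{3}$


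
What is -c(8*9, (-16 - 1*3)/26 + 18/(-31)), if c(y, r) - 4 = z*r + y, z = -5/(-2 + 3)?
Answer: -66541/806 ≈ -82.557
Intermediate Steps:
z = -5 (z = -5/1 = -5*1 = -5)
c(y, r) = 4 + y - 5*r (c(y, r) = 4 + (-5*r + y) = 4 + (y - 5*r) = 4 + y - 5*r)
-c(8*9, (-16 - 1*3)/26 + 18/(-31)) = -(4 + 8*9 - 5*((-16 - 1*3)/26 + 18/(-31))) = -(4 + 72 - 5*((-16 - 3)*(1/26) + 18*(-1/31))) = -(4 + 72 - 5*(-19*1/26 - 18/31)) = -(4 + 72 - 5*(-19/26 - 18/31)) = -(4 + 72 - 5*(-1057/806)) = -(4 + 72 + 5285/806) = -1*66541/806 = -66541/806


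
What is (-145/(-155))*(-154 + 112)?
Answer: -1218/31 ≈ -39.290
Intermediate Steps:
(-145/(-155))*(-154 + 112) = -145*(-1/155)*(-42) = (29/31)*(-42) = -1218/31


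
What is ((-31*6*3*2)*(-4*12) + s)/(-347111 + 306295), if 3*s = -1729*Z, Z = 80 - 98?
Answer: -31971/20408 ≈ -1.5666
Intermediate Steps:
Z = -18
s = 10374 (s = (-1729*(-18))/3 = (⅓)*31122 = 10374)
((-31*6*3*2)*(-4*12) + s)/(-347111 + 306295) = ((-31*6*3*2)*(-4*12) + 10374)/(-347111 + 306295) = (-558*2*(-48) + 10374)/(-40816) = (-31*36*(-48) + 10374)*(-1/40816) = (-1116*(-48) + 10374)*(-1/40816) = (53568 + 10374)*(-1/40816) = 63942*(-1/40816) = -31971/20408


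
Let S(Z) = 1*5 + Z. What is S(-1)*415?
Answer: 1660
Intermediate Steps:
S(Z) = 5 + Z
S(-1)*415 = (5 - 1)*415 = 4*415 = 1660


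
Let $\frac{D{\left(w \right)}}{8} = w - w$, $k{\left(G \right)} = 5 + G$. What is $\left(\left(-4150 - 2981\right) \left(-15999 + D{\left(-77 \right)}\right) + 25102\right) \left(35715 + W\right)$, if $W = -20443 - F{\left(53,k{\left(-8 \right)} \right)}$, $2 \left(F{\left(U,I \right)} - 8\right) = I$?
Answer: $\frac{3484013648601}{2} \approx 1.742 \cdot 10^{12}$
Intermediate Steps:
$F{\left(U,I \right)} = 8 + \frac{I}{2}$
$D{\left(w \right)} = 0$ ($D{\left(w \right)} = 8 \left(w - w\right) = 8 \cdot 0 = 0$)
$W = - \frac{40899}{2}$ ($W = -20443 - \left(8 + \frac{5 - 8}{2}\right) = -20443 - \left(8 + \frac{1}{2} \left(-3\right)\right) = -20443 - \left(8 - \frac{3}{2}\right) = -20443 - \frac{13}{2} = - \frac{40899}{2} \approx -20450.0$)
$\left(\left(-4150 - 2981\right) \left(-15999 + D{\left(-77 \right)}\right) + 25102\right) \left(35715 + W\right) = \left(\left(-4150 - 2981\right) \left(-15999 + 0\right) + 25102\right) \left(35715 - \frac{40899}{2}\right) = \left(\left(-7131\right) \left(-15999\right) + 25102\right) \frac{30531}{2} = \left(114088869 + 25102\right) \frac{30531}{2} = 114113971 \cdot \frac{30531}{2} = \frac{3484013648601}{2}$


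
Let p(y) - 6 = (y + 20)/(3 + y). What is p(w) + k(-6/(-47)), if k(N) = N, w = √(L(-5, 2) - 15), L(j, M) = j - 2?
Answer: 12782/1457 - 17*I*√22/31 ≈ 8.7728 - 2.5722*I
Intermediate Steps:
L(j, M) = -2 + j
w = I*√22 (w = √((-2 - 5) - 15) = √(-7 - 15) = √(-22) = I*√22 ≈ 4.6904*I)
p(y) = 6 + (20 + y)/(3 + y) (p(y) = 6 + (y + 20)/(3 + y) = 6 + (20 + y)/(3 + y))
p(w) + k(-6/(-47)) = (38 + 7*(I*√22))/(3 + I*√22) - 6/(-47) = (38 + 7*I*√22)/(3 + I*√22) - 6*(-1/47) = (38 + 7*I*√22)/(3 + I*√22) + 6/47 = 6/47 + (38 + 7*I*√22)/(3 + I*√22)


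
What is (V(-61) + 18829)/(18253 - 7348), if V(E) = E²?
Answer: 4510/2181 ≈ 2.0679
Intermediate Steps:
(V(-61) + 18829)/(18253 - 7348) = ((-61)² + 18829)/(18253 - 7348) = (3721 + 18829)/10905 = 22550*(1/10905) = 4510/2181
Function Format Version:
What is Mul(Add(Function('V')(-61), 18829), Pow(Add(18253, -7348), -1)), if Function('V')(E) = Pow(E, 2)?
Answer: Rational(4510, 2181) ≈ 2.0679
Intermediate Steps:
Mul(Add(Function('V')(-61), 18829), Pow(Add(18253, -7348), -1)) = Mul(Add(Pow(-61, 2), 18829), Pow(Add(18253, -7348), -1)) = Mul(Add(3721, 18829), Pow(10905, -1)) = Mul(22550, Rational(1, 10905)) = Rational(4510, 2181)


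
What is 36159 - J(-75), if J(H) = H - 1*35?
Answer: 36269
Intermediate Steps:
J(H) = -35 + H (J(H) = H - 35 = -35 + H)
36159 - J(-75) = 36159 - (-35 - 75) = 36159 - 1*(-110) = 36159 + 110 = 36269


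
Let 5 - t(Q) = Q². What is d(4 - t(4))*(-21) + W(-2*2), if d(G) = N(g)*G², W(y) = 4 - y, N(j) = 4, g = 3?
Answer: -18892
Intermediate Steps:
t(Q) = 5 - Q²
d(G) = 4*G²
d(4 - t(4))*(-21) + W(-2*2) = (4*(4 - (5 - 1*4²))²)*(-21) + (4 - (-2)*2) = (4*(4 - (5 - 1*16))²)*(-21) + (4 - 1*(-4)) = (4*(4 - (5 - 16))²)*(-21) + (4 + 4) = (4*(4 - 1*(-11))²)*(-21) + 8 = (4*(4 + 11)²)*(-21) + 8 = (4*15²)*(-21) + 8 = (4*225)*(-21) + 8 = 900*(-21) + 8 = -18900 + 8 = -18892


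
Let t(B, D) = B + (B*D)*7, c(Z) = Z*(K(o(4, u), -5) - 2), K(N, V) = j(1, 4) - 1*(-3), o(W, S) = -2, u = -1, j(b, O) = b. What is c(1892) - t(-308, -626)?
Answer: -1345564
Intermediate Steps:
K(N, V) = 4 (K(N, V) = 1 - 1*(-3) = 1 + 3 = 4)
c(Z) = 2*Z (c(Z) = Z*(4 - 2) = Z*2 = 2*Z)
t(B, D) = B + 7*B*D
c(1892) - t(-308, -626) = 2*1892 - (-308)*(1 + 7*(-626)) = 3784 - (-308)*(1 - 4382) = 3784 - (-308)*(-4381) = 3784 - 1*1349348 = 3784 - 1349348 = -1345564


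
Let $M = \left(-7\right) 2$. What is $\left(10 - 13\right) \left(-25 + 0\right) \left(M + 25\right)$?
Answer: $825$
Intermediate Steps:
$M = -14$
$\left(10 - 13\right) \left(-25 + 0\right) \left(M + 25\right) = \left(10 - 13\right) \left(-25 + 0\right) \left(-14 + 25\right) = \left(-3\right) \left(-25\right) 11 = 75 \cdot 11 = 825$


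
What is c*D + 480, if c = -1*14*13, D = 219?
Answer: -39378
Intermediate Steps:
c = -182 (c = -14*13 = -182)
c*D + 480 = -182*219 + 480 = -39858 + 480 = -39378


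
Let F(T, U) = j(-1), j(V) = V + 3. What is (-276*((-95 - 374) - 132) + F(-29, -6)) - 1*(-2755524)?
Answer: 2921402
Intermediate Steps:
j(V) = 3 + V
F(T, U) = 2 (F(T, U) = 3 - 1 = 2)
(-276*((-95 - 374) - 132) + F(-29, -6)) - 1*(-2755524) = (-276*((-95 - 374) - 132) + 2) - 1*(-2755524) = (-276*(-469 - 132) + 2) + 2755524 = (-276*(-601) + 2) + 2755524 = (165876 + 2) + 2755524 = 165878 + 2755524 = 2921402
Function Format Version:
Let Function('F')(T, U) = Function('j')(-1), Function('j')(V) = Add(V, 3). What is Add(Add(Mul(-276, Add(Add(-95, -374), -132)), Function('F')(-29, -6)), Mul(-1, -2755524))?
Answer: 2921402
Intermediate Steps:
Function('j')(V) = Add(3, V)
Function('F')(T, U) = 2 (Function('F')(T, U) = Add(3, -1) = 2)
Add(Add(Mul(-276, Add(Add(-95, -374), -132)), Function('F')(-29, -6)), Mul(-1, -2755524)) = Add(Add(Mul(-276, Add(Add(-95, -374), -132)), 2), Mul(-1, -2755524)) = Add(Add(Mul(-276, Add(-469, -132)), 2), 2755524) = Add(Add(Mul(-276, -601), 2), 2755524) = Add(Add(165876, 2), 2755524) = Add(165878, 2755524) = 2921402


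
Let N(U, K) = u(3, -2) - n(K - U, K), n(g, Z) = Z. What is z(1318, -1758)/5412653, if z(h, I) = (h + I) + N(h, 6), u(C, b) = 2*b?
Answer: -450/5412653 ≈ -8.3138e-5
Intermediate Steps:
N(U, K) = -4 - K (N(U, K) = 2*(-2) - K = -4 - K)
z(h, I) = -10 + I + h (z(h, I) = (h + I) + (-4 - 1*6) = (I + h) + (-4 - 6) = (I + h) - 10 = -10 + I + h)
z(1318, -1758)/5412653 = (-10 - 1758 + 1318)/5412653 = -450*1/5412653 = -450/5412653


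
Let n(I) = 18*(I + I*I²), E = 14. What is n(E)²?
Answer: 2464526736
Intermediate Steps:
n(I) = 18*I + 18*I³ (n(I) = 18*(I + I³) = 18*I + 18*I³)
n(E)² = (18*14*(1 + 14²))² = (18*14*(1 + 196))² = (18*14*197)² = 49644² = 2464526736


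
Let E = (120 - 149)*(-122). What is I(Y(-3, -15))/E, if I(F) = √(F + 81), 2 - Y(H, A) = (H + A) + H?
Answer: √26/1769 ≈ 0.0028824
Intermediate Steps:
Y(H, A) = 2 - A - 2*H (Y(H, A) = 2 - ((H + A) + H) = 2 - ((A + H) + H) = 2 - (A + 2*H) = 2 + (-A - 2*H) = 2 - A - 2*H)
E = 3538 (E = -29*(-122) = 3538)
I(F) = √(81 + F)
I(Y(-3, -15))/E = √(81 + (2 - 1*(-15) - 2*(-3)))/3538 = √(81 + (2 + 15 + 6))*(1/3538) = √(81 + 23)*(1/3538) = √104*(1/3538) = (2*√26)*(1/3538) = √26/1769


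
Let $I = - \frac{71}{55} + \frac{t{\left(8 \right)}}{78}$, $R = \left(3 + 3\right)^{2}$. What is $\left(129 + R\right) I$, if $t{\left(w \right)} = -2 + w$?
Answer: $- \frac{2604}{13} \approx -200.31$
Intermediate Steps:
$R = 36$ ($R = 6^{2} = 36$)
$I = - \frac{868}{715}$ ($I = - \frac{71}{55} + \frac{-2 + 8}{78} = \left(-71\right) \frac{1}{55} + 6 \cdot \frac{1}{78} = - \frac{71}{55} + \frac{1}{13} = - \frac{868}{715} \approx -1.214$)
$\left(129 + R\right) I = \left(129 + 36\right) \left(- \frac{868}{715}\right) = 165 \left(- \frac{868}{715}\right) = - \frac{2604}{13}$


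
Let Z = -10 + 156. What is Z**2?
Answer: 21316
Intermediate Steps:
Z = 146
Z**2 = 146**2 = 21316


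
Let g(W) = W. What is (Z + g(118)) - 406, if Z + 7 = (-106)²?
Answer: 10941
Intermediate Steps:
Z = 11229 (Z = -7 + (-106)² = -7 + 11236 = 11229)
(Z + g(118)) - 406 = (11229 + 118) - 406 = 11347 - 406 = 10941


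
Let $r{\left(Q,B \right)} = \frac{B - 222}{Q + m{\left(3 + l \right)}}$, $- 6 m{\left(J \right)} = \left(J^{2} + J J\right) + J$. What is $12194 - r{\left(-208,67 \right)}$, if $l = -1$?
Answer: $\frac{7669561}{629} \approx 12193.0$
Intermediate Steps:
$m{\left(J \right)} = - \frac{J^{2}}{3} - \frac{J}{6}$ ($m{\left(J \right)} = - \frac{\left(J^{2} + J J\right) + J}{6} = - \frac{\left(J^{2} + J^{2}\right) + J}{6} = - \frac{2 J^{2} + J}{6} = - \frac{J + 2 J^{2}}{6} = - \frac{J^{2}}{3} - \frac{J}{6}$)
$r{\left(Q,B \right)} = \frac{-222 + B}{- \frac{5}{3} + Q}$ ($r{\left(Q,B \right)} = \frac{B - 222}{Q - \frac{\left(3 - 1\right) \left(1 + 2 \left(3 - 1\right)\right)}{6}} = \frac{-222 + B}{Q - \frac{1 + 2 \cdot 2}{3}} = \frac{-222 + B}{Q - \frac{1 + 4}{3}} = \frac{-222 + B}{Q - \frac{1}{3} \cdot 5} = \frac{-222 + B}{Q - \frac{5}{3}} = \frac{-222 + B}{- \frac{5}{3} + Q}$)
$12194 - r{\left(-208,67 \right)} = 12194 - \frac{3 \left(-222 + 67\right)}{-5 + 3 \left(-208\right)} = 12194 - 3 \frac{1}{-5 - 624} \left(-155\right) = 12194 - 3 \frac{1}{-629} \left(-155\right) = 12194 - 3 \left(- \frac{1}{629}\right) \left(-155\right) = 12194 - \frac{465}{629} = \frac{7669561}{629}$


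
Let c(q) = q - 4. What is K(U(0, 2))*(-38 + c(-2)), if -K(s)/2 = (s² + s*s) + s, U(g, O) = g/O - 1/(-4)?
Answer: 33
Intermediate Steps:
U(g, O) = ¼ + g/O (U(g, O) = g/O - 1*(-¼) = g/O + ¼ = ¼ + g/O)
K(s) = -4*s² - 2*s (K(s) = -2*((s² + s*s) + s) = -2*((s² + s²) + s) = -2*(2*s² + s) = -2*(s + 2*s²) = -4*s² - 2*s)
c(q) = -4 + q
K(U(0, 2))*(-38 + c(-2)) = (-2*(0 + (¼)*2)/2*(1 + 2*((0 + (¼)*2)/2)))*(-38 + (-4 - 2)) = (-2*(0 + ½)/2*(1 + 2*((0 + ½)/2)))*(-38 - 6) = -2*(½)*(½)*(1 + 2*((½)*(½)))*(-44) = -2*¼*(1 + 2*(¼))*(-44) = -2*¼*(1 + ½)*(-44) = -2*¼*3/2*(-44) = -¾*(-44) = 33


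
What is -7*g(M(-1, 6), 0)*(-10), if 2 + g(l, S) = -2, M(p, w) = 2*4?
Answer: -280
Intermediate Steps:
M(p, w) = 8
g(l, S) = -4 (g(l, S) = -2 - 2 = -4)
-7*g(M(-1, 6), 0)*(-10) = -7*(-4)*(-10) = 28*(-10) = -280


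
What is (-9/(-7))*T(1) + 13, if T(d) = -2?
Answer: 73/7 ≈ 10.429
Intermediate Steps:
(-9/(-7))*T(1) + 13 = -9/(-7)*(-2) + 13 = -9*(-⅐)*(-2) + 13 = (9/7)*(-2) + 13 = -18/7 + 13 = 73/7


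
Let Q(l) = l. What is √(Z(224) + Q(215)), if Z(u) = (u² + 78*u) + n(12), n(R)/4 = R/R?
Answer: √67867 ≈ 260.51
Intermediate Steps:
n(R) = 4 (n(R) = 4*(R/R) = 4*1 = 4)
Z(u) = 4 + u² + 78*u (Z(u) = (u² + 78*u) + 4 = 4 + u² + 78*u)
√(Z(224) + Q(215)) = √((4 + 224² + 78*224) + 215) = √((4 + 50176 + 17472) + 215) = √(67652 + 215) = √67867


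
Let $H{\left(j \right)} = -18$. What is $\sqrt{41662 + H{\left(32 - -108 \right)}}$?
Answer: $2 \sqrt{10411} \approx 204.07$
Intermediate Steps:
$\sqrt{41662 + H{\left(32 - -108 \right)}} = \sqrt{41662 - 18} = \sqrt{41644} = 2 \sqrt{10411}$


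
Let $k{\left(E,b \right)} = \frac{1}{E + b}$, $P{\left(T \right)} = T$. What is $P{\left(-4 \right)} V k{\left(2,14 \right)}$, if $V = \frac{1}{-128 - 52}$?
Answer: $\frac{1}{720} \approx 0.0013889$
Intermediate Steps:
$V = - \frac{1}{180}$ ($V = \frac{1}{-180} = - \frac{1}{180} \approx -0.0055556$)
$P{\left(-4 \right)} V k{\left(2,14 \right)} = \frac{\left(-4\right) \left(- \frac{1}{180}\right)}{2 + 14} = \frac{1}{45 \cdot 16} = \frac{1}{45} \cdot \frac{1}{16} = \frac{1}{720}$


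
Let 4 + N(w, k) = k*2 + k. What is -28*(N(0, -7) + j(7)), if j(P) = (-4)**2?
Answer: 252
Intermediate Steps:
j(P) = 16
N(w, k) = -4 + 3*k (N(w, k) = -4 + (k*2 + k) = -4 + (2*k + k) = -4 + 3*k)
-28*(N(0, -7) + j(7)) = -28*((-4 + 3*(-7)) + 16) = -28*((-4 - 21) + 16) = -28*(-25 + 16) = -28*(-9) = 252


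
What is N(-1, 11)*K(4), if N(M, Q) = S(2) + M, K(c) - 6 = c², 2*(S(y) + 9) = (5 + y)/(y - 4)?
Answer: -517/2 ≈ -258.50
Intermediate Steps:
S(y) = -9 + (5 + y)/(2*(-4 + y)) (S(y) = -9 + ((5 + y)/(y - 4))/2 = -9 + ((5 + y)/(-4 + y))/2 = -9 + (5 + y)/(2*(-4 + y)))
K(c) = 6 + c²
N(M, Q) = -43/4 + M (N(M, Q) = (77 - 17*2)/(2*(-4 + 2)) + M = (½)*(77 - 34)/(-2) + M = (½)*(-½)*43 + M = -43/4 + M)
N(-1, 11)*K(4) = (-43/4 - 1)*(6 + 4²) = -47*(6 + 16)/4 = -47/4*22 = -517/2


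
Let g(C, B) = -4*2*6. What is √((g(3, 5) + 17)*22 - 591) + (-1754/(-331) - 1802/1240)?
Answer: 789249/205220 + I*√1273 ≈ 3.8459 + 35.679*I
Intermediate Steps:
g(C, B) = -48 (g(C, B) = -8*6 = -48)
√((g(3, 5) + 17)*22 - 591) + (-1754/(-331) - 1802/1240) = √((-48 + 17)*22 - 591) + (-1754/(-331) - 1802/1240) = √(-31*22 - 591) + (-1754*(-1/331) - 1802*1/1240) = √(-682 - 591) + (1754/331 - 901/620) = √(-1273) + 789249/205220 = I*√1273 + 789249/205220 = 789249/205220 + I*√1273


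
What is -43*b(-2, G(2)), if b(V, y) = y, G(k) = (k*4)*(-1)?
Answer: 344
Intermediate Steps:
G(k) = -4*k (G(k) = (4*k)*(-1) = -4*k)
-43*b(-2, G(2)) = -(-172)*2 = -43*(-8) = 344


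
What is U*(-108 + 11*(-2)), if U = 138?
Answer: -17940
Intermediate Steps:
U*(-108 + 11*(-2)) = 138*(-108 + 11*(-2)) = 138*(-108 - 22) = 138*(-130) = -17940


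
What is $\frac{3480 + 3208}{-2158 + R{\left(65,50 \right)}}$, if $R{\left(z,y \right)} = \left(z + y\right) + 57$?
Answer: $- \frac{3344}{993} \approx -3.3676$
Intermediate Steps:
$R{\left(z,y \right)} = 57 + y + z$ ($R{\left(z,y \right)} = \left(y + z\right) + 57 = 57 + y + z$)
$\frac{3480 + 3208}{-2158 + R{\left(65,50 \right)}} = \frac{3480 + 3208}{-2158 + \left(57 + 50 + 65\right)} = \frac{6688}{-2158 + 172} = \frac{6688}{-1986} = 6688 \left(- \frac{1}{1986}\right) = - \frac{3344}{993}$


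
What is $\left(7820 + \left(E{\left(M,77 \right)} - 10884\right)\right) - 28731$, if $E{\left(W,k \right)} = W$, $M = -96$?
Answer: $-31891$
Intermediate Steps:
$\left(7820 + \left(E{\left(M,77 \right)} - 10884\right)\right) - 28731 = \left(7820 - 10980\right) - 28731 = -3160 - 28731 = -31891$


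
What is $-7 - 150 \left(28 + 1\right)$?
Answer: $-4357$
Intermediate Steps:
$-7 - 150 \left(28 + 1\right) = -7 - 4350 = -4357$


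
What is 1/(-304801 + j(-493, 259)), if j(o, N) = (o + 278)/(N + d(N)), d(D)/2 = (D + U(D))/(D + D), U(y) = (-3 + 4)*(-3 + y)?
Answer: -1572/479148467 ≈ -3.2808e-6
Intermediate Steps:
U(y) = -3 + y (U(y) = 1*(-3 + y) = -3 + y)
d(D) = (-3 + 2*D)/D (d(D) = 2*((D + (-3 + D))/(D + D)) = 2*((-3 + 2*D)/((2*D))) = 2*((-3 + 2*D)*(1/(2*D))) = 2*((-3 + 2*D)/(2*D)) = (-3 + 2*D)/D)
j(o, N) = (278 + o)/(2 + N - 3/N) (j(o, N) = (o + 278)/(N + (2 - 3/N)) = (278 + o)/(2 + N - 3/N))
1/(-304801 + j(-493, 259)) = 1/(-304801 + 259*(278 - 493)/(-3 + 259**2 + 2*259)) = 1/(-304801 + 259*(-215)/(-3 + 67081 + 518)) = 1/(-304801 + 259*(-215)/67596) = 1/(-304801 + 259*(1/67596)*(-215)) = 1/(-304801 - 1295/1572) = 1/(-479148467/1572) = -1572/479148467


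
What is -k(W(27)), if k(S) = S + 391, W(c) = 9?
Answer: -400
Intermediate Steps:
k(S) = 391 + S
-k(W(27)) = -(391 + 9) = -1*400 = -400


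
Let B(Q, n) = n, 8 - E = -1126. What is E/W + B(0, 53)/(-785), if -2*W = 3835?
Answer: -396727/602095 ≈ -0.65891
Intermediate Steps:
E = 1134 (E = 8 - 1*(-1126) = 8 + 1126 = 1134)
W = -3835/2 (W = -1/2*3835 = -3835/2 ≈ -1917.5)
E/W + B(0, 53)/(-785) = 1134/(-3835/2) + 53/(-785) = 1134*(-2/3835) + 53*(-1/785) = -2268/3835 - 53/785 = -396727/602095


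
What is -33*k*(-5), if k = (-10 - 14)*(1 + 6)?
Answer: -27720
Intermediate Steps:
k = -168 (k = -24*7 = -168)
-33*k*(-5) = -33*(-168)*(-5) = 5544*(-5) = -27720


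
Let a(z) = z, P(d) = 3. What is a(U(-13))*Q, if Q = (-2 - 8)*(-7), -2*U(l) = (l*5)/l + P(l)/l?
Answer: -2170/13 ≈ -166.92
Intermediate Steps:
U(l) = -5/2 - 3/(2*l) (U(l) = -((l*5)/l + 3/l)/2 = -((5*l)/l + 3/l)/2 = -(5 + 3/l)/2 = -5/2 - 3/(2*l))
Q = 70 (Q = -10*(-7) = 70)
a(U(-13))*Q = ((½)*(-3 - 5*(-13))/(-13))*70 = ((½)*(-1/13)*(-3 + 65))*70 = ((½)*(-1/13)*62)*70 = -31/13*70 = -2170/13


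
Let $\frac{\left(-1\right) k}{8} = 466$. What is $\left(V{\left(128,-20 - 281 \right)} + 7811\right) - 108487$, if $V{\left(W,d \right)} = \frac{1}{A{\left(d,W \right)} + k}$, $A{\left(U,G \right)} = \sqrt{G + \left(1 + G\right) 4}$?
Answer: $- \frac{349782151392}{3474335} - \frac{\sqrt{161}}{6948670} \approx -1.0068 \cdot 10^{5}$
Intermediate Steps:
$k = -3728$ ($k = \left(-8\right) 466 = -3728$)
$A{\left(U,G \right)} = \sqrt{4 + 5 G}$ ($A{\left(U,G \right)} = \sqrt{G + \left(4 + 4 G\right)} = \sqrt{4 + 5 G}$)
$V{\left(W,d \right)} = \frac{1}{-3728 + \sqrt{4 + 5 W}}$ ($V{\left(W,d \right)} = \frac{1}{\sqrt{4 + 5 W} - 3728} = \frac{1}{-3728 + \sqrt{4 + 5 W}}$)
$\left(V{\left(128,-20 - 281 \right)} + 7811\right) - 108487 = \left(\frac{1}{-3728 + \sqrt{4 + 5 \cdot 128}} + 7811\right) - 108487 = \left(\frac{1}{-3728 + \sqrt{4 + 640}} + 7811\right) - 108487 = \left(\frac{1}{-3728 + \sqrt{644}} + 7811\right) - 108487 = \left(\frac{1}{-3728 + 2 \sqrt{161}} + 7811\right) - 108487 = \left(7811 + \frac{1}{-3728 + 2 \sqrt{161}}\right) - 108487 = -100676 + \frac{1}{-3728 + 2 \sqrt{161}}$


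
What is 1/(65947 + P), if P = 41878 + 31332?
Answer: 1/139157 ≈ 7.1861e-6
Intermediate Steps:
P = 73210
1/(65947 + P) = 1/(65947 + 73210) = 1/139157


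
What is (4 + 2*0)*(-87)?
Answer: -348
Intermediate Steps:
(4 + 2*0)*(-87) = (4 + 0)*(-87) = 4*(-87) = -348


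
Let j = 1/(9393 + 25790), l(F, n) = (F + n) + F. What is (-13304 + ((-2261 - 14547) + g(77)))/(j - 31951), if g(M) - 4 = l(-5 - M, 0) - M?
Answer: 1067768867/1124132032 ≈ 0.94986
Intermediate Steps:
l(F, n) = n + 2*F
g(M) = -6 - 3*M (g(M) = 4 + ((0 + 2*(-5 - M)) - M) = 4 + ((0 + (-10 - 2*M)) - M) = 4 + ((-10 - 2*M) - M) = 4 + (-10 - 3*M) = -6 - 3*M)
j = 1/35183 ≈ 2.8423e-5
(-13304 + ((-2261 - 14547) + g(77)))/(j - 31951) = (-13304 + ((-2261 - 14547) + (-6 - 3*77)))/(1/35183 - 31951) = (-13304 + (-16808 + (-6 - 231)))/(-1124132032/35183) = (-13304 + (-16808 - 237))*(-35183/1124132032) = (-13304 - 17045)*(-35183/1124132032) = -30349*(-35183/1124132032) = 1067768867/1124132032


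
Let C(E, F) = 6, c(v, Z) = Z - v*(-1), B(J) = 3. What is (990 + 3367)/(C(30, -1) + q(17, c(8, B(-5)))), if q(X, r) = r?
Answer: 4357/17 ≈ 256.29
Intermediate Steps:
c(v, Z) = Z + v
(990 + 3367)/(C(30, -1) + q(17, c(8, B(-5)))) = (990 + 3367)/(6 + (3 + 8)) = 4357/(6 + 11) = 4357/17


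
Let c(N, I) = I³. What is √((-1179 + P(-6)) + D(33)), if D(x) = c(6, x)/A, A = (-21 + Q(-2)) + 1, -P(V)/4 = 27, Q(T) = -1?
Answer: 6*I*√4081/7 ≈ 54.757*I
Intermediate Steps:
P(V) = -108 (P(V) = -4*27 = -108)
A = -21 (A = (-21 - 1) + 1 = -22 + 1 = -21)
D(x) = -x³/21 (D(x) = x³/(-21) = x³*(-1/21) = -x³/21)
√((-1179 + P(-6)) + D(33)) = √((-1179 - 108) - 1/21*33³) = √(-1287 - 1/21*35937) = √(-1287 - 11979/7) = √(-20988/7) = 6*I*√4081/7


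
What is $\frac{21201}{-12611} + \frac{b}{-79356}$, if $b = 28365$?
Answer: $- \frac{680045857}{333586172} \approx -2.0386$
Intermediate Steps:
$\frac{21201}{-12611} + \frac{b}{-79356} = \frac{21201}{-12611} + \frac{28365}{-79356} = 21201 \left(- \frac{1}{12611}\right) + 28365 \left(- \frac{1}{79356}\right) = - \frac{21201}{12611} - \frac{9455}{26452} = - \frac{680045857}{333586172}$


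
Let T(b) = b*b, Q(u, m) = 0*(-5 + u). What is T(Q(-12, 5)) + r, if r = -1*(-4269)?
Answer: 4269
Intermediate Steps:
Q(u, m) = 0
T(b) = b**2
r = 4269
T(Q(-12, 5)) + r = 0**2 + 4269 = 0 + 4269 = 4269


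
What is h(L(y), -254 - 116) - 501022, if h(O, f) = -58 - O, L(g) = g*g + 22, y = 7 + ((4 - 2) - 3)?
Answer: -501138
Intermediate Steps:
y = 6 (y = 7 + (2 - 3) = 7 - 1 = 6)
L(g) = 22 + g**2 (L(g) = g**2 + 22 = 22 + g**2)
h(L(y), -254 - 116) - 501022 = (-58 - (22 + 6**2)) - 501022 = (-58 - (22 + 36)) - 501022 = (-58 - 1*58) - 501022 = (-58 - 58) - 501022 = -116 - 501022 = -501138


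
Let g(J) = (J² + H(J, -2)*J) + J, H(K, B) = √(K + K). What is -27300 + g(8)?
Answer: -27196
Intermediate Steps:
H(K, B) = √2*√K (H(K, B) = √(2*K) = √2*√K)
g(J) = J + J² + √2*J^(3/2) (g(J) = (J² + (√2*√J)*J) + J = (J² + √2*J^(3/2)) + J = J + J² + √2*J^(3/2))
-27300 + g(8) = -27300 + 8*(1 + 8 + √2*√8) = -27300 + 8*(1 + 8 + √2*(2*√2)) = -27300 + 8*(1 + 8 + 4) = -27300 + 8*13 = -27300 + 104 = -27196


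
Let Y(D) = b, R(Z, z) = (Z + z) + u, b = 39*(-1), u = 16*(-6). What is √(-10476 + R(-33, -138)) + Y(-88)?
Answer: -39 + I*√10743 ≈ -39.0 + 103.65*I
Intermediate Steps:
u = -96
b = -39
R(Z, z) = -96 + Z + z (R(Z, z) = (Z + z) - 96 = -96 + Z + z)
Y(D) = -39
√(-10476 + R(-33, -138)) + Y(-88) = √(-10476 + (-96 - 33 - 138)) - 39 = √(-10476 - 267) - 39 = √(-10743) - 39 = I*√10743 - 39 = -39 + I*√10743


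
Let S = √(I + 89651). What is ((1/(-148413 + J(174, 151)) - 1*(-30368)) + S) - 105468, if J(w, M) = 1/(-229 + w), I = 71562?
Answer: -613019971655/8162716 + √161213 ≈ -74699.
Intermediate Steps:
S = √161213 (S = √(71562 + 89651) = √161213 ≈ 401.51)
((1/(-148413 + J(174, 151)) - 1*(-30368)) + S) - 105468 = ((1/(-148413 + 1/(-229 + 174)) - 1*(-30368)) + √161213) - 105468 = ((1/(-148413 + 1/(-55)) + 30368) + √161213) - 105468 = ((1/(-148413 - 1/55) + 30368) + √161213) - 105468 = ((1/(-8162716/55) + 30368) + √161213) - 105468 = ((-55/8162716 + 30368) + √161213) - 105468 = (247885359433/8162716 + √161213) - 105468 = -613019971655/8162716 + √161213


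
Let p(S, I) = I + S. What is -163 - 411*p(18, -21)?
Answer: 1070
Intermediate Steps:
-163 - 411*p(18, -21) = -163 - 411*(-21 + 18) = -163 - 411*(-3) = -163 + 1233 = 1070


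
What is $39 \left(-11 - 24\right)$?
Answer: $-1365$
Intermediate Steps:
$39 \left(-11 - 24\right) = 39 \left(-35\right) = -1365$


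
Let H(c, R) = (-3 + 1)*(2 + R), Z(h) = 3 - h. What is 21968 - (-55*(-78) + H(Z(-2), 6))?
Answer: 17694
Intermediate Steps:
H(c, R) = -4 - 2*R (H(c, R) = -2*(2 + R) = -4 - 2*R)
21968 - (-55*(-78) + H(Z(-2), 6)) = 21968 - (-55*(-78) + (-4 - 2*6)) = 21968 - (4290 + (-4 - 12)) = 21968 - (4290 - 16) = 21968 - 1*4274 = 21968 - 4274 = 17694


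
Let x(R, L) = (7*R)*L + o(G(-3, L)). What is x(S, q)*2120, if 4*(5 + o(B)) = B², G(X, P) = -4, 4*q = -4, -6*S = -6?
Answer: -16960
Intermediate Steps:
S = 1 (S = -⅙*(-6) = 1)
q = -1 (q = (¼)*(-4) = -1)
o(B) = -5 + B²/4
x(R, L) = -1 + 7*L*R (x(R, L) = (7*R)*L + (-5 + (¼)*(-4)²) = 7*L*R + (-5 + (¼)*16) = 7*L*R + (-5 + 4) = 7*L*R - 1 = -1 + 7*L*R)
x(S, q)*2120 = (-1 + 7*(-1)*1)*2120 = (-1 - 7)*2120 = -8*2120 = -16960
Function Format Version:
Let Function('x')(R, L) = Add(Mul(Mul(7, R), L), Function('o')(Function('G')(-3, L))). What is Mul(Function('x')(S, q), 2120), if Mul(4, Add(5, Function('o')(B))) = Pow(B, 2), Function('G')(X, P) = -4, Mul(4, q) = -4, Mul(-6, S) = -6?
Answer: -16960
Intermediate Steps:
S = 1 (S = Mul(Rational(-1, 6), -6) = 1)
q = -1 (q = Mul(Rational(1, 4), -4) = -1)
Function('o')(B) = Add(-5, Mul(Rational(1, 4), Pow(B, 2)))
Function('x')(R, L) = Add(-1, Mul(7, L, R)) (Function('x')(R, L) = Add(Mul(Mul(7, R), L), Add(-5, Mul(Rational(1, 4), Pow(-4, 2)))) = Add(Mul(7, L, R), Add(-5, Mul(Rational(1, 4), 16))) = Add(Mul(7, L, R), Add(-5, 4)) = Add(Mul(7, L, R), -1) = Add(-1, Mul(7, L, R)))
Mul(Function('x')(S, q), 2120) = Mul(Add(-1, Mul(7, -1, 1)), 2120) = Mul(Add(-1, -7), 2120) = Mul(-8, 2120) = -16960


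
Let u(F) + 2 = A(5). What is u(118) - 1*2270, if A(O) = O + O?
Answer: -2262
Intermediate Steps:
A(O) = 2*O
u(F) = 8 (u(F) = -2 + 2*5 = -2 + 10 = 8)
u(118) - 1*2270 = 8 - 1*2270 = 8 - 2270 = -2262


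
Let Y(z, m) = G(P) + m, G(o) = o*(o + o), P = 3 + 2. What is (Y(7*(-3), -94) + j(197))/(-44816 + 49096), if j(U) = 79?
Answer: 7/856 ≈ 0.0081776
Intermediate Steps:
P = 5
G(o) = 2*o**2 (G(o) = o*(2*o) = 2*o**2)
Y(z, m) = 50 + m (Y(z, m) = 2*5**2 + m = 2*25 + m = 50 + m)
(Y(7*(-3), -94) + j(197))/(-44816 + 49096) = ((50 - 94) + 79)/(-44816 + 49096) = (-44 + 79)/4280 = 35*(1/4280) = 7/856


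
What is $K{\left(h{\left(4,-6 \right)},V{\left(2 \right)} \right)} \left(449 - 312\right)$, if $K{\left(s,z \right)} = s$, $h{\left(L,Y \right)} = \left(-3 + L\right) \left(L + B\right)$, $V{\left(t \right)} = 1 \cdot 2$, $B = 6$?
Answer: $1370$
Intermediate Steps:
$V{\left(t \right)} = 2$
$h{\left(L,Y \right)} = \left(-3 + L\right) \left(6 + L\right)$ ($h{\left(L,Y \right)} = \left(-3 + L\right) \left(L + 6\right) = \left(-3 + L\right) \left(6 + L\right)$)
$K{\left(h{\left(4,-6 \right)},V{\left(2 \right)} \right)} \left(449 - 312\right) = \left(-18 + 4^{2} + 3 \cdot 4\right) \left(449 - 312\right) = \left(-18 + 16 + 12\right) 137 = 10 \cdot 137 = 1370$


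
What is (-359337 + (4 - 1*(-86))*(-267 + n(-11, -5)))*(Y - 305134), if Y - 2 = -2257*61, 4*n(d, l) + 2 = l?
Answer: 339656200641/2 ≈ 1.6983e+11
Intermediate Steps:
n(d, l) = -½ + l/4
Y = -137675 (Y = 2 - 2257*61 = 2 - 137677 = -137675)
(-359337 + (4 - 1*(-86))*(-267 + n(-11, -5)))*(Y - 305134) = (-359337 + (4 - 1*(-86))*(-267 + (-½ + (¼)*(-5))))*(-137675 - 305134) = (-359337 + (4 + 86)*(-267 + (-½ - 5/4)))*(-442809) = (-359337 + 90*(-267 - 7/4))*(-442809) = (-359337 + 90*(-1075/4))*(-442809) = (-359337 - 48375/2)*(-442809) = -767049/2*(-442809) = 339656200641/2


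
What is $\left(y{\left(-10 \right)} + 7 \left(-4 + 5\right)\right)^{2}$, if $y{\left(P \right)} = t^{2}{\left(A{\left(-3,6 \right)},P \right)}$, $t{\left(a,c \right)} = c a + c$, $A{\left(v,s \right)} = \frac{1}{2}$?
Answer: $53824$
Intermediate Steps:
$A{\left(v,s \right)} = \frac{1}{2}$
$t{\left(a,c \right)} = c + a c$ ($t{\left(a,c \right)} = a c + c = c + a c$)
$y{\left(P \right)} = \frac{9 P^{2}}{4}$ ($y{\left(P \right)} = \left(P \left(1 + \frac{1}{2}\right)\right)^{2} = \left(P \frac{3}{2}\right)^{2} = \left(\frac{3 P}{2}\right)^{2} = \frac{9 P^{2}}{4}$)
$\left(y{\left(-10 \right)} + 7 \left(-4 + 5\right)\right)^{2} = \left(\frac{9 \left(-10\right)^{2}}{4} + 7 \left(-4 + 5\right)\right)^{2} = \left(\frac{9}{4} \cdot 100 + 7 \cdot 1\right)^{2} = \left(225 + 7\right)^{2} = 232^{2} = 53824$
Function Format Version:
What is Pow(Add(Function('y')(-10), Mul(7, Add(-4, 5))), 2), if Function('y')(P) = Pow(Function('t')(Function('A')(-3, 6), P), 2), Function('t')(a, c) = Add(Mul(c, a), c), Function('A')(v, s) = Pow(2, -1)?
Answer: 53824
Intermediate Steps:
Function('A')(v, s) = Rational(1, 2)
Function('t')(a, c) = Add(c, Mul(a, c)) (Function('t')(a, c) = Add(Mul(a, c), c) = Add(c, Mul(a, c)))
Function('y')(P) = Mul(Rational(9, 4), Pow(P, 2)) (Function('y')(P) = Pow(Mul(P, Add(1, Rational(1, 2))), 2) = Pow(Mul(P, Rational(3, 2)), 2) = Pow(Mul(Rational(3, 2), P), 2) = Mul(Rational(9, 4), Pow(P, 2)))
Pow(Add(Function('y')(-10), Mul(7, Add(-4, 5))), 2) = Pow(Add(Mul(Rational(9, 4), Pow(-10, 2)), Mul(7, Add(-4, 5))), 2) = Pow(Add(Mul(Rational(9, 4), 100), Mul(7, 1)), 2) = Pow(Add(225, 7), 2) = Pow(232, 2) = 53824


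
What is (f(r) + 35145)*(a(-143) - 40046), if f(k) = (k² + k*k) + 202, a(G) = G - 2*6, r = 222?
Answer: -5383516915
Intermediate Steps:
a(G) = -12 + G (a(G) = G - 12 = -12 + G)
f(k) = 202 + 2*k² (f(k) = (k² + k²) + 202 = 2*k² + 202 = 202 + 2*k²)
(f(r) + 35145)*(a(-143) - 40046) = ((202 + 2*222²) + 35145)*((-12 - 143) - 40046) = ((202 + 2*49284) + 35145)*(-155 - 40046) = ((202 + 98568) + 35145)*(-40201) = (98770 + 35145)*(-40201) = 133915*(-40201) = -5383516915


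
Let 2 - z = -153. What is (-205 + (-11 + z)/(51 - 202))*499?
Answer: -15518401/151 ≈ -1.0277e+5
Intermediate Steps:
z = 155 (z = 2 - 1*(-153) = 2 + 153 = 155)
(-205 + (-11 + z)/(51 - 202))*499 = (-205 + (-11 + 155)/(51 - 202))*499 = (-205 + 144/(-151))*499 = (-205 + 144*(-1/151))*499 = (-205 - 144/151)*499 = -31099/151*499 = -15518401/151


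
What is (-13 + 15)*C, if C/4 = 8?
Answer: 64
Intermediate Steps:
C = 32 (C = 4*8 = 32)
(-13 + 15)*C = (-13 + 15)*32 = 2*32 = 64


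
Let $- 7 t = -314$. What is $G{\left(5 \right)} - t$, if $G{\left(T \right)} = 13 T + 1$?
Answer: $\frac{148}{7} \approx 21.143$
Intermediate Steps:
$t = \frac{314}{7}$ ($t = \left(- \frac{1}{7}\right) \left(-314\right) = \frac{314}{7} \approx 44.857$)
$G{\left(T \right)} = 1 + 13 T$
$G{\left(5 \right)} - t = \left(1 + 13 \cdot 5\right) - \frac{314}{7} = \left(1 + 65\right) - \frac{314}{7} = 66 - \frac{314}{7} = \frac{148}{7}$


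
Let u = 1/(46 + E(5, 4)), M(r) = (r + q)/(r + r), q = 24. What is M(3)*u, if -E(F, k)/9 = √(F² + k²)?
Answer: -207/1205 - 81*√41/2410 ≈ -0.38699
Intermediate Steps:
E(F, k) = -9*√(F² + k²)
M(r) = (24 + r)/(2*r) (M(r) = (r + 24)/(r + r) = (24 + r)/((2*r)) = (24 + r)*(1/(2*r)) = (24 + r)/(2*r))
u = 1/(46 - 9*√41) (u = 1/(46 - 9*√(5² + 4²)) = 1/(46 - 9*√(25 + 16)) = 1/(46 - 9*√41) ≈ -0.085998)
M(3)*u = ((½)*(24 + 3)/3)*(-46/1205 - 9*√41/1205) = ((½)*(⅓)*27)*(-46/1205 - 9*√41/1205) = 9*(-46/1205 - 9*√41/1205)/2 = -207/1205 - 81*√41/2410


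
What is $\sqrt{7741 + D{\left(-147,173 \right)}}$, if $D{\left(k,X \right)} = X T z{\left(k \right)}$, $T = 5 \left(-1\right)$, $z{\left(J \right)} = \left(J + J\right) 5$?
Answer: $\sqrt{1279291} \approx 1131.1$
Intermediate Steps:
$z{\left(J \right)} = 10 J$ ($z{\left(J \right)} = 2 J 5 = 10 J$)
$T = -5$
$D{\left(k,X \right)} = - 50 X k$ ($D{\left(k,X \right)} = X \left(-5\right) 10 k = - 5 X 10 k = - 50 X k$)
$\sqrt{7741 + D{\left(-147,173 \right)}} = \sqrt{7741 - 8650 \left(-147\right)} = \sqrt{7741 + 1271550} = \sqrt{1279291}$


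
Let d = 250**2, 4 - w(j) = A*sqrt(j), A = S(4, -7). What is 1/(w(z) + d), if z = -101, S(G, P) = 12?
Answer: 7813/488345570 + 3*I*sqrt(101)/976691140 ≈ 1.5999e-5 + 3.0869e-8*I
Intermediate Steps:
A = 12
w(j) = 4 - 12*sqrt(j)
d = 62500
1/(w(z) + d) = 1/((4 - 12*I*sqrt(101)) + 62500) = 1/(62504 - 12*I*sqrt(101))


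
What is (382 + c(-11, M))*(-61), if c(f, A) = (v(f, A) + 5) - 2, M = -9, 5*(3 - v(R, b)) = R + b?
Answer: -23912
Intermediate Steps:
v(R, b) = 3 - R/5 - b/5 (v(R, b) = 3 - (R + b)/5 = 3 + (-R/5 - b/5) = 3 - R/5 - b/5)
c(f, A) = 6 - A/5 - f/5 (c(f, A) = ((3 - f/5 - A/5) + 5) - 2 = ((3 - A/5 - f/5) + 5) - 2 = (8 - A/5 - f/5) - 2 = 6 - A/5 - f/5)
(382 + c(-11, M))*(-61) = (382 + (6 - ⅕*(-9) - ⅕*(-11)))*(-61) = (382 + (6 + 9/5 + 11/5))*(-61) = (382 + 10)*(-61) = 392*(-61) = -23912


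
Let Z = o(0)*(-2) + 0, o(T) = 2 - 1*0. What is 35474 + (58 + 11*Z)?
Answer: 35488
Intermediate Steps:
o(T) = 2 (o(T) = 2 + 0 = 2)
Z = -4 (Z = 2*(-2) + 0 = -4 + 0 = -4)
35474 + (58 + 11*Z) = 35474 + (58 + 11*(-4)) = 35474 + (58 - 44) = 35474 + 14 = 35488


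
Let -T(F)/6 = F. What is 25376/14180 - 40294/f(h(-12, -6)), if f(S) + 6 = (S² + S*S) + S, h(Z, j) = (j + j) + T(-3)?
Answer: -71192731/127620 ≈ -557.85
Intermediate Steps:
T(F) = -6*F
h(Z, j) = 18 + 2*j (h(Z, j) = (j + j) - 6*(-3) = 2*j + 18 = 18 + 2*j)
f(S) = -6 + S + 2*S² (f(S) = -6 + ((S² + S*S) + S) = -6 + ((S² + S²) + S) = -6 + (2*S² + S) = -6 + (S + 2*S²) = -6 + S + 2*S²)
25376/14180 - 40294/f(h(-12, -6)) = 25376/14180 - 40294/(-6 + (18 + 2*(-6)) + 2*(18 + 2*(-6))²) = 25376*(1/14180) - 40294/(-6 + (18 - 12) + 2*(18 - 12)²) = 6344/3545 - 40294/(-6 + 6 + 2*6²) = 6344/3545 - 40294/(-6 + 6 + 2*36) = 6344/3545 - 40294/(-6 + 6 + 72) = 6344/3545 - 40294/72 = 6344/3545 - 40294*1/72 = 6344/3545 - 20147/36 = -71192731/127620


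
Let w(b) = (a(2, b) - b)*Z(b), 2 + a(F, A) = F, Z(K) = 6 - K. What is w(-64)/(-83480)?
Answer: -112/2087 ≈ -0.053666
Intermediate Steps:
a(F, A) = -2 + F
w(b) = -b*(6 - b) (w(b) = ((-2 + 2) - b)*(6 - b) = (0 - b)*(6 - b) = (-b)*(6 - b) = -b*(6 - b))
w(-64)/(-83480) = -64*(-6 - 64)/(-83480) = -64*(-70)*(-1/83480) = 4480*(-1/83480) = -112/2087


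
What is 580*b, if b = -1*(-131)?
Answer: 75980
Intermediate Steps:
b = 131
580*b = 580*131 = 75980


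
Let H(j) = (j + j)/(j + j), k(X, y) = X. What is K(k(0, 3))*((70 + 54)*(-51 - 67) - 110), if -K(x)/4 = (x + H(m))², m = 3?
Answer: 58968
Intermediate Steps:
H(j) = 1 (H(j) = (2*j)/((2*j)) = (2*j)*(1/(2*j)) = 1)
K(x) = -4*(1 + x)² (K(x) = -4*(x + 1)² = -4*(1 + x)²)
K(k(0, 3))*((70 + 54)*(-51 - 67) - 110) = (-4*(1 + 0)²)*((70 + 54)*(-51 - 67) - 110) = (-4*1²)*(124*(-118) - 110) = (-4*1)*(-14632 - 110) = -4*(-14742) = 58968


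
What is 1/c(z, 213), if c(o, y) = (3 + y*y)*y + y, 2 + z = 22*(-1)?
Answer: 1/9664449 ≈ 1.0347e-7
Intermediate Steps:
z = -24 (z = -2 + 22*(-1) = -2 - 22 = -24)
c(o, y) = y + y*(3 + y**2) (c(o, y) = (3 + y**2)*y + y = y*(3 + y**2) + y = y + y*(3 + y**2))
1/c(z, 213) = 1/(213*(4 + 213**2)) = 1/(213*(4 + 45369)) = 1/(213*45373) = 1/9664449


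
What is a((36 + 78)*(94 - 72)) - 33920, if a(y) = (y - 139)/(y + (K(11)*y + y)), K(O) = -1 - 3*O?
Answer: -2722285889/80256 ≈ -33920.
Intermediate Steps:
a(y) = -(-139 + y)/(32*y) (a(y) = (y - 139)/(y + ((-1 - 3*11)*y + y)) = (-139 + y)/(y + ((-1 - 33)*y + y)) = (-139 + y)/(y + (-34*y + y)) = (-139 + y)/(y - 33*y) = (-139 + y)/((-32*y)) = (-139 + y)*(-1/(32*y)) = -(-139 + y)/(32*y))
a((36 + 78)*(94 - 72)) - 33920 = (139 - (36 + 78)*(94 - 72))/(32*(((36 + 78)*(94 - 72)))) - 33920 = (139 - 114*22)/(32*((114*22))) - 33920 = (1/32)*(139 - 1*2508)/2508 - 33920 = (1/32)*(1/2508)*(139 - 2508) - 33920 = (1/32)*(1/2508)*(-2369) - 33920 = -2369/80256 - 33920 = -2722285889/80256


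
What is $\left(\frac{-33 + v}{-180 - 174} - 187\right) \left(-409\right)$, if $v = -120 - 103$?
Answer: $\frac{13485139}{177} \approx 76187.0$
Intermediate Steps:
$v = -223$ ($v = -120 - 103 = -223$)
$\left(\frac{-33 + v}{-180 - 174} - 187\right) \left(-409\right) = \left(\frac{-33 - 223}{-180 - 174} - 187\right) \left(-409\right) = \left(- \frac{256}{-354} - 187\right) \left(-409\right) = \left(\left(-256\right) \left(- \frac{1}{354}\right) - 187\right) \left(-409\right) = \left(\frac{128}{177} - 187\right) \left(-409\right) = \left(- \frac{32971}{177}\right) \left(-409\right) = \frac{13485139}{177}$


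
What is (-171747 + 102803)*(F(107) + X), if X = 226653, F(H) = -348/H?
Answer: -1671997001712/107 ≈ -1.5626e+10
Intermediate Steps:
(-171747 + 102803)*(F(107) + X) = (-171747 + 102803)*(-348/107 + 226653) = -68944*(-348*1/107 + 226653) = -68944*(-348/107 + 226653) = -68944*24251523/107 = -1671997001712/107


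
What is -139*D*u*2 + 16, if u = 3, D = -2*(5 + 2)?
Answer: 11692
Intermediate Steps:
D = -14 (D = -2*7 = -14)
-139*D*u*2 + 16 = -139*(-14*3)*2 + 16 = -(-5838)*2 + 16 = -139*(-84) + 16 = 11676 + 16 = 11692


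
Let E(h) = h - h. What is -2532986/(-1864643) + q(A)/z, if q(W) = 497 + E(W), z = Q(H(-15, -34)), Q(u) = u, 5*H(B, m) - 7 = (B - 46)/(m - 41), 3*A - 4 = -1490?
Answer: 349007168921/1092680798 ≈ 319.40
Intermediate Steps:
A = -1486/3 (A = 4/3 + (⅓)*(-1490) = 4/3 - 1490/3 = -1486/3 ≈ -495.33)
H(B, m) = 7/5 + (-46 + B)/(5*(-41 + m)) (H(B, m) = 7/5 + ((B - 46)/(m - 41))/5 = 7/5 + ((-46 + B)/(-41 + m))/5 = 7/5 + (-46 + B)/(5*(-41 + m)))
E(h) = 0
z = 586/375 (z = (-333 - 15 + 7*(-34))/(5*(-41 - 34)) = (⅕)*(-333 - 15 - 238)/(-75) = (⅕)*(-1/75)*(-586) = 586/375 ≈ 1.5627)
q(W) = 497 (q(W) = 497 + 0 = 497)
-2532986/(-1864643) + q(A)/z = -2532986/(-1864643) + 497/(586/375) = -2532986*(-1/1864643) + 497*(375/586) = 2532986/1864643 + 186375/586 = 349007168921/1092680798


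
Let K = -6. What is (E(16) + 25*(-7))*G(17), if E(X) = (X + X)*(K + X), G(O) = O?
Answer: 2465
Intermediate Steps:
E(X) = 2*X*(-6 + X) (E(X) = (X + X)*(-6 + X) = (2*X)*(-6 + X) = 2*X*(-6 + X))
(E(16) + 25*(-7))*G(17) = (2*16*(-6 + 16) + 25*(-7))*17 = (2*16*10 - 175)*17 = (320 - 175)*17 = 145*17 = 2465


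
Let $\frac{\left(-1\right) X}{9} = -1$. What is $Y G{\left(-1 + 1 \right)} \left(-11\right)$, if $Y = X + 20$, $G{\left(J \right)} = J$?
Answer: $0$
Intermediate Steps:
$X = 9$ ($X = \left(-9\right) \left(-1\right) = 9$)
$Y = 29$ ($Y = 9 + 20 = 29$)
$Y G{\left(-1 + 1 \right)} \left(-11\right) = 29 \left(-1 + 1\right) \left(-11\right) = 29 \cdot 0 \left(-11\right) = 0 \left(-11\right) = 0$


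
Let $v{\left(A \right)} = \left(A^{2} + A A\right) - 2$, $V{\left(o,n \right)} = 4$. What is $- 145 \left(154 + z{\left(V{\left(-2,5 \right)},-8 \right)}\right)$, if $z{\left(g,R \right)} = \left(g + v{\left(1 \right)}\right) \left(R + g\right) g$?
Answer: $-13050$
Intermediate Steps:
$v{\left(A \right)} = -2 + 2 A^{2}$ ($v{\left(A \right)} = \left(A^{2} + A^{2}\right) - 2 = 2 A^{2} - 2 = -2 + 2 A^{2}$)
$z{\left(g,R \right)} = g^{2} \left(R + g\right)$ ($z{\left(g,R \right)} = \left(g - \left(2 - 2 \cdot 1^{2}\right)\right) \left(R + g\right) g = \left(g + \left(-2 + 2 \cdot 1\right)\right) \left(R + g\right) g = \left(g + \left(-2 + 2\right)\right) \left(R + g\right) g = \left(g + 0\right) \left(R + g\right) g = g \left(R + g\right) g = g^{2} \left(R + g\right)$)
$- 145 \left(154 + z{\left(V{\left(-2,5 \right)},-8 \right)}\right) = - 145 \left(154 + 4^{2} \left(-8 + 4\right)\right) = - 145 \left(154 + 16 \left(-4\right)\right) = - 145 \left(154 - 64\right) = \left(-145\right) 90 = -13050$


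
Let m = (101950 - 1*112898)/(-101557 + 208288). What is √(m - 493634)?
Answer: 29*I*√742929847998/35577 ≈ 702.59*I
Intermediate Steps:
m = -10948/106731 (m = (101950 - 112898)/106731 = -10948*1/106731 = -10948/106731 ≈ -0.10258)
√(m - 493634) = √(-10948/106731 - 493634) = √(-52686061402/106731) = 29*I*√742929847998/35577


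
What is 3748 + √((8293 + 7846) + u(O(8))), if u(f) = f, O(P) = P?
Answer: 3748 + √16147 ≈ 3875.1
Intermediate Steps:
3748 + √((8293 + 7846) + u(O(8))) = 3748 + √((8293 + 7846) + 8) = 3748 + √(16139 + 8) = 3748 + √16147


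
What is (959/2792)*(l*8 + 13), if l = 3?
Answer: 35483/2792 ≈ 12.709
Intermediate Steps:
(959/2792)*(l*8 + 13) = (959/2792)*(3*8 + 13) = (959*(1/2792))*(24 + 13) = (959/2792)*37 = 35483/2792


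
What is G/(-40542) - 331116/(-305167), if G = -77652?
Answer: 213338694/71103911 ≈ 3.0004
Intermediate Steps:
G/(-40542) - 331116/(-305167) = -77652/(-40542) - 331116/(-305167) = -77652*(-1/40542) - 331116*(-1/305167) = 12942/6757 + 331116/305167 = 213338694/71103911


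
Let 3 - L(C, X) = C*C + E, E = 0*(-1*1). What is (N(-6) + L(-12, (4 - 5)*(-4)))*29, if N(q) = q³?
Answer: -10353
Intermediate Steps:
E = 0 (E = 0*(-1) = 0)
L(C, X) = 3 - C² (L(C, X) = 3 - (C*C + 0) = 3 - (C² + 0) = 3 - C²)
(N(-6) + L(-12, (4 - 5)*(-4)))*29 = ((-6)³ + (3 - 1*(-12)²))*29 = (-216 + (3 - 1*144))*29 = (-216 + (3 - 144))*29 = (-216 - 141)*29 = -357*29 = -10353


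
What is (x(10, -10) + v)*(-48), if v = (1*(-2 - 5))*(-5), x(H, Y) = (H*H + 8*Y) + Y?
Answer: -2160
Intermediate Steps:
x(H, Y) = H² + 9*Y (x(H, Y) = (H² + 8*Y) + Y = H² + 9*Y)
v = 35 (v = (1*(-7))*(-5) = -7*(-5) = 35)
(x(10, -10) + v)*(-48) = ((10² + 9*(-10)) + 35)*(-48) = ((100 - 90) + 35)*(-48) = (10 + 35)*(-48) = 45*(-48) = -2160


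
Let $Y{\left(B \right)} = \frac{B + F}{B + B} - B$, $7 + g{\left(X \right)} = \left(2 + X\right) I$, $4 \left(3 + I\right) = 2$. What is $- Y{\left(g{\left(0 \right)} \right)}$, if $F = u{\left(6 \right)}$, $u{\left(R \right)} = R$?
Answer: $- \frac{49}{4} \approx -12.25$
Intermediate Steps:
$F = 6$
$I = - \frac{5}{2}$ ($I = -3 + \frac{1}{4} \cdot 2 = -3 + \frac{1}{2} = - \frac{5}{2} \approx -2.5$)
$g{\left(X \right)} = -12 - \frac{5 X}{2}$ ($g{\left(X \right)} = -7 + \left(2 + X\right) \left(- \frac{5}{2}\right) = -7 - \left(5 + \frac{5 X}{2}\right) = -12 - \frac{5 X}{2}$)
$Y{\left(B \right)} = - B + \frac{6 + B}{2 B}$ ($Y{\left(B \right)} = \frac{B + 6}{B + B} - B = \frac{6 + B}{2 B} - B = - B + \frac{6 + B}{2 B}$)
$- Y{\left(g{\left(0 \right)} \right)} = - (\frac{1}{2} - \left(-12 - 0\right) + \frac{3}{-12 - 0}) = - (\frac{1}{2} - \left(-12 + 0\right) + \frac{3}{-12 + 0}) = - (\frac{1}{2} - -12 + \frac{3}{-12}) = - (\frac{1}{2} + 12 + 3 \left(- \frac{1}{12}\right)) = - (\frac{1}{2} + 12 - \frac{1}{4}) = \left(-1\right) \frac{49}{4} = - \frac{49}{4}$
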